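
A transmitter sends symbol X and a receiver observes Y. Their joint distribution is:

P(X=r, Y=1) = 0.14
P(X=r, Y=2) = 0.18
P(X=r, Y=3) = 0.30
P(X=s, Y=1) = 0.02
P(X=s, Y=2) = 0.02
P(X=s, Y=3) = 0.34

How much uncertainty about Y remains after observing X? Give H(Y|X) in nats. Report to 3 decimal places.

Marginals: p(X) = (0.6200, 0.3800), p(Y) = (0.1600, 0.2000, 0.6400).
H(Y|X) = Σ p(X) · H(Y|X=·).
  X=r: p=0.6200, H(Y|X=r) = 1.0463
  X=s: p=0.3800, H(Y|X=s) = 0.4095
Weighted sum = 0.804 nats.

0.804 nats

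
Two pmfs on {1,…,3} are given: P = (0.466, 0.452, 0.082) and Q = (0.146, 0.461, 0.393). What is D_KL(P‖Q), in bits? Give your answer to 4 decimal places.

D(P‖Q) = Σ p·log₂(p/q).
  0.466·log₂(0.466/0.146) = 0.78025
  0.452·log₂(0.452/0.461) = -0.01286
  0.082·log₂(0.082/0.393) = -0.18539
D(P‖Q) = 0.5820 bits.

0.5820 bits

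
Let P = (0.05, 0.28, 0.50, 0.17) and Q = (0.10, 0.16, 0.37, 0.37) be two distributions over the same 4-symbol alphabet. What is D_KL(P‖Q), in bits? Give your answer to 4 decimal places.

D(P‖Q) = Σ p·log₂(p/q).
  0.05·log₂(0.05/0.10) = -0.05000
  0.28·log₂(0.28/0.16) = 0.22606
  0.50·log₂(0.50/0.37) = 0.21720
  0.17·log₂(0.17/0.37) = -0.19074
D(P‖Q) = 0.2025 bits.

0.2025 bits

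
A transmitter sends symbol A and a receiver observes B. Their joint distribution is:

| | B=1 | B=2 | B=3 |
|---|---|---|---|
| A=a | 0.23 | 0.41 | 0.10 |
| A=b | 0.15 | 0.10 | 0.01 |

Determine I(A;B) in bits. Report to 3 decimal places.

0.046 bits

Marginals: p(A) = (0.7400, 0.2600), p(B) = (0.3800, 0.5100, 0.1100).
I(A;B) = Σ p(x,y)·log₂[p(x,y)/(p(x)p(y))].
  (a,1): 0.23·log₂(0.8179) = -0.0667
  (a,2): 0.41·log₂(1.0864) = 0.0490
  (a,3): 0.10·log₂(1.2285) = 0.0297
  (b,1): 0.15·log₂(1.5182) = 0.0904
  (b,2): 0.10·log₂(0.7541) = -0.0407
  (b,3): 0.01·log₂(0.3497) = -0.0152
Sum = 0.046 bits.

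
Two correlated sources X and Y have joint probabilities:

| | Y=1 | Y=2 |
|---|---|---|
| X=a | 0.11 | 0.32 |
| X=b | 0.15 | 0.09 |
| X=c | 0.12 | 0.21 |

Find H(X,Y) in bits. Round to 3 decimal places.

H(X,Y) = −Σ p(x,y)·log₂ p(x,y) over all 6 cells.
  cell (a,1): −0.11·log₂0.11 = 0.3503
  cell (a,2): −0.32·log₂0.32 = 0.5260
  cell (b,1): −0.15·log₂0.15 = 0.4105
  cell (b,2): −0.09·log₂0.09 = 0.3127
  cell (c,1): −0.12·log₂0.12 = 0.3671
  cell (c,2): −0.21·log₂0.21 = 0.4728
Sum = 2.439 bits.

2.439 bits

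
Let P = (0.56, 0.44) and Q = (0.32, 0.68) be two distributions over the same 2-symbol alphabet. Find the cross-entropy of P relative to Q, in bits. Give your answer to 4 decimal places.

H(P,Q) = −Σ p·log₂ q.
  −0.56·log₂(0.32) = 0.92056
  −0.44·log₂(0.68) = 0.24481
H(P,Q) = 1.1654 bits.

1.1654 bits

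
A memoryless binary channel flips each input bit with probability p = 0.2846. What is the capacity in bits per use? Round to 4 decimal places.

Binary symmetric channel: C = 1 − h₂(ε) where h₂ is the binary entropy function.
h₂(0.2846) = −0.2846·log₂0.2846 − 0.7154·log₂0.7154 = 0.8616.
C = 1 − 0.8616 = 0.1384 bits per channel use.

0.1384 bits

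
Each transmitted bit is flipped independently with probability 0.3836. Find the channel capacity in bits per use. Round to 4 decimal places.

0.0395 bits

Binary symmetric channel: C = 1 − h₂(ε) where h₂ is the binary entropy function.
h₂(0.3836) = −0.3836·log₂0.3836 − 0.6164·log₂0.6164 = 0.9605.
C = 1 − 0.9605 = 0.0395 bits per channel use.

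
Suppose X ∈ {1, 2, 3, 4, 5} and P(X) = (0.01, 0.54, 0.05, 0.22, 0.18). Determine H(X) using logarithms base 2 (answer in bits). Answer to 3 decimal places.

H(X) = −Σ p·log₂ p.
  −(0.01)·log₂(0.01) = 0.0664
  −(0.54)·log₂(0.54) = 0.4800
  −(0.05)·log₂(0.05) = 0.2161
  −(0.22)·log₂(0.22) = 0.4806
  −(0.18)·log₂(0.18) = 0.4453
Sum: 0.0664 + 0.4800 + 0.2161 + 0.4806 + 0.4453 = 1.688 bits.

1.688 bits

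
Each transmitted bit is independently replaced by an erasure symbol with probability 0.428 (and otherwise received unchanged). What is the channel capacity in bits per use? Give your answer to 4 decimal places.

Binary erasure channel: capacity C = 1 − ε.
C = 1 − 0.428 = 0.5720 bits per channel use.

0.5720 bits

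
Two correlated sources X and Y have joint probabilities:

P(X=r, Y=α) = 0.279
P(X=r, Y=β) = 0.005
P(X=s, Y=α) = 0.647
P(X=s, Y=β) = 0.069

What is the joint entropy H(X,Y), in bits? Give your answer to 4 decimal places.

1.2246 bits

H(X,Y) = −Σ p(x,y)·log₂ p(x,y) over all 4 cells.
  cell (r,α): −0.279·log₂0.279 = 0.51382
  cell (r,β): −0.005·log₂0.005 = 0.03822
  cell (s,α): −0.647·log₂0.647 = 0.40642
  cell (s,β): −0.069·log₂0.069 = 0.26615
Sum = 1.2246 bits.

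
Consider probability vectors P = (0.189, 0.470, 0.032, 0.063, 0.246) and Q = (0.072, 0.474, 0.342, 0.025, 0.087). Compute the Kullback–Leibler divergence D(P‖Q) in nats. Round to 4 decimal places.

D(P‖Q) = Σ p·ln(p/q).
  0.189·ln(0.189/0.072) = 0.18240
  0.470·ln(0.470/0.474) = -0.00398
  0.032·ln(0.032/0.342) = -0.07581
  0.063·ln(0.063/0.025) = 0.05823
  0.246·ln(0.246/0.087) = 0.25570
D(P‖Q) = 0.4165 nats.

0.4165 nats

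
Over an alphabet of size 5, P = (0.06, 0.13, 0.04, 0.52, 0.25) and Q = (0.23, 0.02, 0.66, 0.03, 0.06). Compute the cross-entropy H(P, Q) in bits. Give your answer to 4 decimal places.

4.5302 bits

H(P,Q) = −Σ p·log₂ q.
  −0.06·log₂(0.23) = 0.12722
  −0.13·log₂(0.02) = 0.73370
  −0.04·log₂(0.66) = 0.02398
  −0.52·log₂(0.03) = 2.63062
  −0.25·log₂(0.06) = 1.01472
H(P,Q) = 4.5302 bits.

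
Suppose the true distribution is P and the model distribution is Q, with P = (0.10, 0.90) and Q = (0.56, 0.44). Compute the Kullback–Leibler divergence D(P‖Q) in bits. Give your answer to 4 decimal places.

D(P‖Q) = Σ p·log₂(p/q).
  0.10·log₂(0.10/0.56) = -0.24854
  0.90·log₂(0.90/0.44) = 0.92918
D(P‖Q) = 0.6806 bits.

0.6806 bits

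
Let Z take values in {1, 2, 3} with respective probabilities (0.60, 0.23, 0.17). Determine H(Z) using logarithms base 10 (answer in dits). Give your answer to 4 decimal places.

H(Z) = −Σ p·log₁₀ p.
  −(0.60)·log₁₀(0.60) = 0.13311
  −(0.23)·log₁₀(0.23) = 0.14680
  −(0.17)·log₁₀(0.17) = 0.13082
Sum: 0.13311 + 0.14680 + 0.13082 = 0.4107 dits.

0.4107 dits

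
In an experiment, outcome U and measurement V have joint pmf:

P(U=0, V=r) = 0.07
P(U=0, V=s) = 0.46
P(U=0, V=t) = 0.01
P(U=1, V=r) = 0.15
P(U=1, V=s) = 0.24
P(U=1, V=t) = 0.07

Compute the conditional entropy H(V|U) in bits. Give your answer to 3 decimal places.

Chain rule: H(V|U) = H(U,V) − H(U).
Marginals: p(U) = (0.5400, 0.4600), p(V) = (0.2200, 0.7000, 0.0800).
H(U,V) = 2.0236 bits; H(U) = 0.9954 bits.
H(V|U) = 2.0236 − 0.9954 = 1.028 bits.

1.028 bits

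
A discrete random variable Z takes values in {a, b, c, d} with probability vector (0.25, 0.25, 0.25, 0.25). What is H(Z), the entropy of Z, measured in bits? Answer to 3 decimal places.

2.000 bits

H(Z) = −Σ p·log₂ p.
  −(0.25)·log₂(0.25) = 0.5000
  −(0.25)·log₂(0.25) = 0.5000
  −(0.25)·log₂(0.25) = 0.5000
  −(0.25)·log₂(0.25) = 0.5000
Sum: 0.5000 + 0.5000 + 0.5000 + 0.5000 = 2.000 bits.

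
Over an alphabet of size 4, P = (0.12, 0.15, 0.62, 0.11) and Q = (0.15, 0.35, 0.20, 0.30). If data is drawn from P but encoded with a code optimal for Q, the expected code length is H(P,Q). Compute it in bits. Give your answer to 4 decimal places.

2.1863 bits

H(P,Q) = −Σ p·log₂ q.
  −0.12·log₂(0.15) = 0.32844
  −0.15·log₂(0.35) = 0.22719
  −0.62·log₂(0.20) = 1.43960
  −0.11·log₂(0.30) = 0.19107
H(P,Q) = 2.1863 bits.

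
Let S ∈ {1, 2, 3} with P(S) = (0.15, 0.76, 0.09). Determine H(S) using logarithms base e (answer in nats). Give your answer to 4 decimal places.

0.7099 nats

H(S) = −Σ p·ln p.
  −(0.15)·ln(0.15) = 0.28457
  −(0.76)·ln(0.76) = 0.20857
  −(0.09)·ln(0.09) = 0.21672
Sum: 0.28457 + 0.20857 + 0.21672 = 0.7099 nats.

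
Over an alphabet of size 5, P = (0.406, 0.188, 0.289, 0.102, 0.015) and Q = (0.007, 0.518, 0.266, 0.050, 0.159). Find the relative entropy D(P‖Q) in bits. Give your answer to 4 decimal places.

2.1918 bits

D(P‖Q) = Σ p·log₂(p/q).
  0.406·log₂(0.406/0.007) = 2.37834
  0.188·log₂(0.188/0.518) = -0.27490
  0.289·log₂(0.289/0.266) = 0.03458
  0.102·log₂(0.102/0.050) = 0.10491
  0.015·log₂(0.015/0.159) = -0.05109
D(P‖Q) = 2.1918 bits.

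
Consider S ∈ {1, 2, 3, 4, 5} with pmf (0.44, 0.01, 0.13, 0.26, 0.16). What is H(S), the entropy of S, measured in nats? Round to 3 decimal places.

1.316 nats

H(S) = −Σ p·ln p.
  −(0.44)·ln(0.44) = 0.3612
  −(0.01)·ln(0.01) = 0.0461
  −(0.13)·ln(0.13) = 0.2652
  −(0.26)·ln(0.26) = 0.3502
  −(0.16)·ln(0.16) = 0.2932
Sum: 0.3612 + 0.0461 + 0.2652 + 0.3502 + 0.2932 = 1.316 nats.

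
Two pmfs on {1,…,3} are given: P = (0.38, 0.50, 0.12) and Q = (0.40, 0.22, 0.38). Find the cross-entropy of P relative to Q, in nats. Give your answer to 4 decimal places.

H(P,Q) = −Σ p·ln q.
  −0.38·ln(0.40) = 0.34819
  −0.50·ln(0.22) = 0.75706
  −0.12·ln(0.38) = 0.11611
H(P,Q) = 1.2214 nats.

1.2214 nats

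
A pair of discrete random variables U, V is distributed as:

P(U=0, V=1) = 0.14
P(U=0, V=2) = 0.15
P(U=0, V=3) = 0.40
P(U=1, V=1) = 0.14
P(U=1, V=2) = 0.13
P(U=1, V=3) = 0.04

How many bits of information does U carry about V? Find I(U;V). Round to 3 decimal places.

0.141 bits

Marginals: p(U) = (0.6900, 0.3100), p(V) = (0.2800, 0.2800, 0.4400).
I(U;V) = Σ p(x,y)·log₂[p(x,y)/(p(x)p(y))].
  (0,1): 0.14·log₂(0.7246) = -0.0651
  (0,2): 0.15·log₂(0.7764) = -0.0548
  (0,3): 0.40·log₂(1.3175) = 0.1591
  (1,1): 0.14·log₂(1.6129) = 0.0966
  (1,2): 0.13·log₂(1.4977) = 0.0758
  (1,3): 0.04·log₂(0.2933) = -0.0708
Sum = 0.141 bits.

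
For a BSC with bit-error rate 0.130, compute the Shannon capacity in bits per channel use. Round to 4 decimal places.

0.4426 bits

Binary symmetric channel: C = 1 − h₂(ε) where h₂ is the binary entropy function.
h₂(0.130) = −0.130·log₂0.130 − 0.870·log₂0.870 = 0.5574.
C = 1 − 0.5574 = 0.4426 bits per channel use.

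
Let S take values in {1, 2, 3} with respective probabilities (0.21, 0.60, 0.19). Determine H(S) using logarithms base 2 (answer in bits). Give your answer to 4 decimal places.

1.3702 bits

H(S) = −Σ p·log₂ p.
  −(0.21)·log₂(0.21) = 0.47282
  −(0.60)·log₂(0.60) = 0.44218
  −(0.19)·log₂(0.19) = 0.45523
Sum: 0.47282 + 0.44218 + 0.45523 = 1.3702 bits.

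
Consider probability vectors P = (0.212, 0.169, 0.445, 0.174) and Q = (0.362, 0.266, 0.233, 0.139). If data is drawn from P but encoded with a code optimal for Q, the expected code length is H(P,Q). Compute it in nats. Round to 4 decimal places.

H(P,Q) = −Σ p·ln q.
  −0.212·ln(0.362) = 0.21542
  −0.169·ln(0.266) = 0.22380
  −0.445·ln(0.233) = 0.64824
  −0.174·ln(0.139) = 0.34335
H(P,Q) = 1.4308 nats.

1.4308 nats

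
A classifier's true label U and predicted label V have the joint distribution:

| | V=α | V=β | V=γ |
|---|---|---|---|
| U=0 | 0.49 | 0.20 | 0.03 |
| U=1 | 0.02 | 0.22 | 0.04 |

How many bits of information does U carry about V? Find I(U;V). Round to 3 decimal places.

Marginals: p(U) = (0.7200, 0.2800), p(V) = (0.5100, 0.4200, 0.0700).
I(U;V) = Σ p(x,y)·log₂[p(x,y)/(p(x)p(y))].
  (0,α): 0.49·log₂(1.3344) = 0.2039
  (0,β): 0.20·log₂(0.6614) = -0.1193
  (0,γ): 0.03·log₂(0.5952) = -0.0225
  (1,α): 0.02·log₂(0.1401) = -0.0567
  (1,β): 0.22·log₂(1.8707) = 0.1988
  (1,γ): 0.04·log₂(2.0408) = 0.0412
Sum = 0.245 bits.

0.245 bits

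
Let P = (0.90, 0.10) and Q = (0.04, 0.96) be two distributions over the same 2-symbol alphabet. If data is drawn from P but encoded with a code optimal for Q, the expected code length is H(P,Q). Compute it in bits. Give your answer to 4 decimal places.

4.1854 bits

H(P,Q) = −Σ p·log₂ q.
  −0.90·log₂(0.04) = 4.17947
  −0.10·log₂(0.96) = 0.00589
H(P,Q) = 4.1854 bits.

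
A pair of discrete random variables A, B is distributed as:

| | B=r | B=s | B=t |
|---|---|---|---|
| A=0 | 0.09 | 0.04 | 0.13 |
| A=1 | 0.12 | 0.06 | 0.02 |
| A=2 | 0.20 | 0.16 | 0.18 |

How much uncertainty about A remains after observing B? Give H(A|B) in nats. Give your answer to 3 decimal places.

0.954 nats

Marginals: p(A) = (0.2600, 0.2000, 0.5400), p(B) = (0.4100, 0.2600, 0.3300).
H(A|B) = Σ p(B) · H(A|B=·).
  B=r: p=0.4100, H(A|B=r) = 1.0426
  B=s: p=0.2600, H(A|B=s) = 0.9251
  B=t: p=0.3300, H(A|B=t) = 0.8675
Weighted sum = 0.954 nats.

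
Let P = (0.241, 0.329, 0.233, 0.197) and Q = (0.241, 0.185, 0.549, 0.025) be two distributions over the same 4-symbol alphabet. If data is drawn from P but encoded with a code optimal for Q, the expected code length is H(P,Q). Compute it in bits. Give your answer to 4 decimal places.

2.5457 bits

H(P,Q) = −Σ p·log₂ q.
  −0.241·log₂(0.241) = 0.49475
  −0.329·log₂(0.185) = 0.80092
  −0.233·log₂(0.549) = 0.20157
  −0.197·log₂(0.025) = 1.04842
H(P,Q) = 2.5457 bits.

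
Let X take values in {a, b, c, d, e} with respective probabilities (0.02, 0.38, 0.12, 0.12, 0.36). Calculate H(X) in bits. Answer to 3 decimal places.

H(X) = −Σ p·log₂ p.
  −(0.02)·log₂(0.02) = 0.1129
  −(0.38)·log₂(0.38) = 0.5305
  −(0.12)·log₂(0.12) = 0.3671
  −(0.12)·log₂(0.12) = 0.3671
  −(0.36)·log₂(0.36) = 0.5306
Sum: 0.1129 + 0.5305 + 0.3671 + 0.3671 + 0.5306 = 1.908 bits.

1.908 bits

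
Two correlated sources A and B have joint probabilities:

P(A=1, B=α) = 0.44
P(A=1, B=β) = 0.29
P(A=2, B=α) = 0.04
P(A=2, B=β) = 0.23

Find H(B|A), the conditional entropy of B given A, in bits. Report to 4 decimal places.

0.8710 bits

Chain rule: H(B|A) = H(A,B) − H(A).
Marginals: p(A) = (0.7300, 0.2700), p(B) = (0.4800, 0.5200).
H(A,B) = 1.7125 bits; H(A) = 0.8415 bits.
H(B|A) = 1.7125 − 0.8415 = 0.8710 bits.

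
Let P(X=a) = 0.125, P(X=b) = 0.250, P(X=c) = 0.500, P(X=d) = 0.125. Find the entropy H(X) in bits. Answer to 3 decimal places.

H(X) = −Σ p·log₂ p.
  −(0.125)·log₂(0.125) = 0.3750
  −(0.250)·log₂(0.250) = 0.5000
  −(0.500)·log₂(0.500) = 0.5000
  −(0.125)·log₂(0.125) = 0.3750
Sum: 0.3750 + 0.5000 + 0.5000 + 0.3750 = 1.750 bits.

1.750 bits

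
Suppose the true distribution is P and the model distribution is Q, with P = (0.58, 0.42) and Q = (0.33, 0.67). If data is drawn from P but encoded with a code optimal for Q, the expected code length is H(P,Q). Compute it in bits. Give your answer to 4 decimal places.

H(P,Q) = −Σ p·log₂ q.
  −0.58·log₂(0.33) = 0.92769
  −0.42·log₂(0.67) = 0.24266
H(P,Q) = 1.1704 bits.

1.1704 bits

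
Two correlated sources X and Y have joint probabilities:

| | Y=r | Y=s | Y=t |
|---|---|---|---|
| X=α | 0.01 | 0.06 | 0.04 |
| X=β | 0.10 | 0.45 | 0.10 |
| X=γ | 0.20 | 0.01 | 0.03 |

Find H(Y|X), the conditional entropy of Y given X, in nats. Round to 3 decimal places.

0.771 nats

Marginals: p(X) = (0.1100, 0.6500, 0.2400), p(Y) = (0.3100, 0.5200, 0.1700).
H(Y|X) = Σ p(X) · H(Y|X=·).
  X=α: p=0.1100, H(Y|X=α) = 0.9165
  X=β: p=0.6500, H(Y|X=β) = 0.8305
  X=γ: p=0.2400, H(Y|X=γ) = 0.5443
Weighted sum = 0.771 nats.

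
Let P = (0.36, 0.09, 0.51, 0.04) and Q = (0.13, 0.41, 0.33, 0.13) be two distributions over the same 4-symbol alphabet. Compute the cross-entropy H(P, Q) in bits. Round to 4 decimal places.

H(P,Q) = −Σ p·log₂ q.
  −0.36·log₂(0.13) = 1.05963
  −0.09·log₂(0.41) = 0.11577
  −0.51·log₂(0.33) = 0.81573
  −0.04·log₂(0.13) = 0.11774
H(P,Q) = 2.1089 bits.

2.1089 bits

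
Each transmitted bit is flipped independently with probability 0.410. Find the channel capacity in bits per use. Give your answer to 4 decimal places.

Binary symmetric channel: C = 1 − h₂(ε) where h₂ is the binary entropy function.
h₂(0.410) = −0.410·log₂0.410 − 0.590·log₂0.590 = 0.9765.
C = 1 − 0.9765 = 0.0235 bits per channel use.

0.0235 bits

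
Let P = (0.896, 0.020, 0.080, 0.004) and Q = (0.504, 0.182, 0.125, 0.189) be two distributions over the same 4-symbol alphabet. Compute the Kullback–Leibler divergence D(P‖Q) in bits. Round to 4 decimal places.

D(P‖Q) = Σ p·log₂(p/q).
  0.896·log₂(0.896/0.504) = 0.74375
  0.020·log₂(0.020/0.182) = -0.06372
  0.080·log₂(0.080/0.125) = -0.05151
  0.004·log₂(0.004/0.189) = -0.02225
D(P‖Q) = 0.6063 bits.

0.6063 bits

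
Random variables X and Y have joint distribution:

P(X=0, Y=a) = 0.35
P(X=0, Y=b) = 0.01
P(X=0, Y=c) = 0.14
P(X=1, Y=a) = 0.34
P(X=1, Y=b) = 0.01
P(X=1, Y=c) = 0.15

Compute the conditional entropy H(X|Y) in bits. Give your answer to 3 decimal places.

1.000 bits

Chain rule: H(X|Y) = H(X,Y) − H(Y).
Marginals: p(X) = (0.5000, 0.5000), p(Y) = (0.6900, 0.0200, 0.2900).
H(X,Y) = 1.9998 bits; H(Y) = 1.0002 bits.
H(X|Y) = 1.9998 − 1.0002 = 1.000 bits.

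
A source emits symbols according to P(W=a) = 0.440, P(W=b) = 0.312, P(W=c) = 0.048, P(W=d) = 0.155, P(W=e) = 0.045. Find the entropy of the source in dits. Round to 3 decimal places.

H(W) = −Σ p·log₁₀ p.
  −(0.440)·log₁₀(0.440) = 0.1569
  −(0.312)·log₁₀(0.312) = 0.1578
  −(0.048)·log₁₀(0.048) = 0.0633
  −(0.155)·log₁₀(0.155) = 0.1255
  −(0.045)·log₁₀(0.045) = 0.0606
Sum: 0.1569 + 0.1578 + 0.0633 + 0.1255 + 0.0606 = 0.564 dits.

0.564 dits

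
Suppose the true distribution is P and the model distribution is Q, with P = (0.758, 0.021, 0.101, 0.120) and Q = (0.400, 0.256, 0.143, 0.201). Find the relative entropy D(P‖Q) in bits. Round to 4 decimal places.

D(P‖Q) = Σ p·log₂(p/q).
  0.758·log₂(0.758/0.400) = 0.69903
  0.021·log₂(0.021/0.256) = -0.07576
  0.101·log₂(0.101/0.143) = -0.05067
  0.120·log₂(0.120/0.201) = -0.08930
D(P‖Q) = 0.4833 bits.

0.4833 bits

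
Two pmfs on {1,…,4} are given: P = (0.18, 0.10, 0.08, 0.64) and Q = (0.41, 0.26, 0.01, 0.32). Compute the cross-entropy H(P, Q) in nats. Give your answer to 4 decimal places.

H(P,Q) = −Σ p·ln q.
  −0.18·ln(0.41) = 0.16049
  −0.10·ln(0.26) = 0.13471
  −0.08·ln(0.01) = 0.36841
  −0.64·ln(0.32) = 0.72924
H(P,Q) = 1.3928 nats.

1.3928 nats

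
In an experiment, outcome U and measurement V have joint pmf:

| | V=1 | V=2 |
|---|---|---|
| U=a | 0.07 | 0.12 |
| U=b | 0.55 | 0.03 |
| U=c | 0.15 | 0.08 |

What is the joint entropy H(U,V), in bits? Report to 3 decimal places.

1.964 bits

H(U,V) = −Σ p(x,y)·log₂ p(x,y) over all 6 cells.
  cell (a,1): −0.07·log₂0.07 = 0.2686
  cell (a,2): −0.12·log₂0.12 = 0.3671
  cell (b,1): −0.55·log₂0.55 = 0.4744
  cell (b,2): −0.03·log₂0.03 = 0.1518
  cell (c,1): −0.15·log₂0.15 = 0.4105
  cell (c,2): −0.08·log₂0.08 = 0.2915
Sum = 1.964 bits.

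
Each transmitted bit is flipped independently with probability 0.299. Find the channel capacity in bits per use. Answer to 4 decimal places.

0.1199 bits

Binary symmetric channel: C = 1 − h₂(ε) where h₂ is the binary entropy function.
h₂(0.299) = −0.299·log₂0.299 − 0.701·log₂0.701 = 0.8801.
C = 1 − 0.8801 = 0.1199 bits per channel use.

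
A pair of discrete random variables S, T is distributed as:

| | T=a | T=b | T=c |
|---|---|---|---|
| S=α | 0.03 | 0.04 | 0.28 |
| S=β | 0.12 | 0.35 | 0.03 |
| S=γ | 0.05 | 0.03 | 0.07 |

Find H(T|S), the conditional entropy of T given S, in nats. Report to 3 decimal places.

Marginals: p(S) = (0.3500, 0.5000, 0.1500), p(T) = (0.2000, 0.4200, 0.3800).
H(T|S) = Σ p(S) · H(T|S=·).
  S=α: p=0.3500, H(T|S=α) = 0.6370
  S=β: p=0.5000, H(T|S=β) = 0.7610
  S=γ: p=0.1500, H(T|S=γ) = 1.0438
Weighted sum = 0.760 nats.

0.760 nats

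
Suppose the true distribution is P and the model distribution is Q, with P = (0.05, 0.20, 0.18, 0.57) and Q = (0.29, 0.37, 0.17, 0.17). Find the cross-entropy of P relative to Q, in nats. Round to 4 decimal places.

1.5897 nats

H(P,Q) = −Σ p·ln q.
  −0.05·ln(0.29) = 0.06189
  −0.20·ln(0.37) = 0.19885
  −0.18·ln(0.17) = 0.31895
  −0.57·ln(0.17) = 1.01002
H(P,Q) = 1.5897 nats.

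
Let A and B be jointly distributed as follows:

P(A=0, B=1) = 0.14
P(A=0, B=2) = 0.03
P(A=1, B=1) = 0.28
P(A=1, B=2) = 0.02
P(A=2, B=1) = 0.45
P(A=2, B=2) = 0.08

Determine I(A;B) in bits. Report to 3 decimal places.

Marginals: p(A) = (0.1700, 0.3000, 0.5300), p(B) = (0.8700, 0.1300).
I(A;B) = Σ p(x,y)·log₂[p(x,y)/(p(x)p(y))].
  (0,1): 0.14·log₂(0.9466) = -0.0111
  (0,2): 0.03·log₂(1.3575) = 0.0132
  (1,1): 0.28·log₂(1.0728) = 0.0284
  (1,2): 0.02·log₂(0.5128) = -0.0193
  (2,1): 0.45·log₂(0.9759) = -0.0158
  (2,2): 0.08·log₂(1.1611) = 0.0172
Sum = 0.013 bits.

0.013 bits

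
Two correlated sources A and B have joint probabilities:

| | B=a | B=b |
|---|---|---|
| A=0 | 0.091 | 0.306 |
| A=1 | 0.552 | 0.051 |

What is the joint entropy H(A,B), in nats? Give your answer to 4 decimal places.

H(A,B) = −Σ p(x,y)·ln p(x,y) over all 4 cells.
  cell (0,a): −0.091·ln0.091 = 0.21812
  cell (0,b): −0.306·ln0.306 = 0.36236
  cell (1,a): −0.552·ln0.552 = 0.32800
  cell (1,b): −0.051·ln0.051 = 0.15177
Sum = 1.0602 nats.

1.0602 nats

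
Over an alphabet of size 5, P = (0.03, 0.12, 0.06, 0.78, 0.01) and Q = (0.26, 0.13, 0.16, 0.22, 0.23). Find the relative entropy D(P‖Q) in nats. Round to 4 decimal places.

D(P‖Q) = Σ p·ln(p/q).
  0.03·ln(0.03/0.26) = -0.06478
  0.12·ln(0.12/0.13) = -0.00961
  0.06·ln(0.06/0.16) = -0.05885
  0.78·ln(0.78/0.22) = 0.98722
  0.01·ln(0.01/0.23) = -0.03135
D(P‖Q) = 0.8226 nats.

0.8226 nats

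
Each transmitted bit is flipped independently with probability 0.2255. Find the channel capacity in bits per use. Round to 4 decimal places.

0.2299 bits

Binary symmetric channel: C = 1 − h₂(ε) where h₂ is the binary entropy function.
h₂(0.2255) = −0.2255·log₂0.2255 − 0.7745·log₂0.7745 = 0.7701.
C = 1 − 0.7701 = 0.2299 bits per channel use.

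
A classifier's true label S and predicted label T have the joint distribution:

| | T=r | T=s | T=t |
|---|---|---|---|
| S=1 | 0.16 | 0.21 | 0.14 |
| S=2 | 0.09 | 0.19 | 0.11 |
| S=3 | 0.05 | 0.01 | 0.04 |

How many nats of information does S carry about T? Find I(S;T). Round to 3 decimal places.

0.031 nats

Marginals: p(S) = (0.5100, 0.3900, 0.1000), p(T) = (0.3000, 0.4100, 0.2900).
I(S;T) = Σ p(x,y)·ln[p(x,y)/(p(x)p(y))].
  (1,r): 0.16·ln(1.0458) = 0.0072
  (1,s): 0.21·ln(1.0043) = 0.0009
  (1,t): 0.14·ln(0.9466) = -0.0077
  (2,r): 0.09·ln(0.7692) = -0.0236
  (2,s): 0.19·ln(1.1882) = 0.0328
  (2,t): 0.11·ln(0.9726) = -0.0031
  (3,r): 0.05·ln(1.6667) = 0.0255
  (3,s): 0.01·ln(0.2439) = -0.0141
  (3,t): 0.04·ln(1.3793) = 0.0129
Sum = 0.031 nats.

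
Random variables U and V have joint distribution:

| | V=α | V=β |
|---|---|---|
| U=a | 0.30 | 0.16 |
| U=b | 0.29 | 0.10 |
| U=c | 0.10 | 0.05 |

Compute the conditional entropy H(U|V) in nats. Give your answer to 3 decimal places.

1.005 nats

Chain rule: H(U|V) = H(U,V) − H(V).
Marginals: p(U) = (0.4600, 0.3900, 0.1500), p(V) = (0.6900, 0.3100).
H(U,V) = 1.6237 nats; H(V) = 0.6191 nats.
H(U|V) = 1.6237 − 0.6191 = 1.005 nats.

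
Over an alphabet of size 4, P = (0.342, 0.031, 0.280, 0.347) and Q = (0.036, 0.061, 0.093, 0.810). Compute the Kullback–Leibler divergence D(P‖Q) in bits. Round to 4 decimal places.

D(P‖Q) = Σ p·log₂(p/q).
  0.342·log₂(0.342/0.036) = 1.11079
  0.031·log₂(0.031/0.061) = -0.03027
  0.280·log₂(0.280/0.093) = 0.44523
  0.347·log₂(0.347/0.810) = -0.42438
D(P‖Q) = 1.1014 bits.

1.1014 bits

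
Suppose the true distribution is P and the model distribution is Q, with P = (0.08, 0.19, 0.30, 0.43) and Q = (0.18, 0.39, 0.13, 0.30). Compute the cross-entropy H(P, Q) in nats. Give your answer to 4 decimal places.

1.4459 nats

H(P,Q) = −Σ p·ln q.
  −0.08·ln(0.18) = 0.13718
  −0.19·ln(0.39) = 0.17891
  −0.30·ln(0.13) = 0.61207
  −0.43·ln(0.30) = 0.51771
H(P,Q) = 1.4459 nats.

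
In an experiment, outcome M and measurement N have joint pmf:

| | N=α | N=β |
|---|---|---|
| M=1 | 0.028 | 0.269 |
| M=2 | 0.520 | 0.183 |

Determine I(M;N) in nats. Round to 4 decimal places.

0.1927 nats

Marginals: p(M) = (0.2970, 0.7030), p(N) = (0.5480, 0.4520).
I(M;N) = Σ p(x,y)·ln[p(x,y)/(p(x)p(y))].
  (1,α): 0.028·ln(0.1720) = -0.04928
  (1,β): 0.269·ln(2.0038) = 0.18697
  (2,α): 0.520·ln(1.3498) = 0.15597
  (2,β): 0.183·ln(0.5759) = -0.10098
Sum = 0.1927 nats.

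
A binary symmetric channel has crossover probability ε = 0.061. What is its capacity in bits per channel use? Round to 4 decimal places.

Binary symmetric channel: C = 1 − h₂(ε) where h₂ is the binary entropy function.
h₂(0.061) = −0.061·log₂0.061 − 0.939·log₂0.939 = 0.3314.
C = 1 − 0.3314 = 0.6686 bits per channel use.

0.6686 bits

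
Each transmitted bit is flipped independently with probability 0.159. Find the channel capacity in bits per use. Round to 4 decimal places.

Binary symmetric channel: C = 1 − h₂(ε) where h₂ is the binary entropy function.
h₂(0.159) = −0.159·log₂0.159 − 0.841·log₂0.841 = 0.6319.
C = 1 − 0.6319 = 0.3681 bits per channel use.

0.3681 bits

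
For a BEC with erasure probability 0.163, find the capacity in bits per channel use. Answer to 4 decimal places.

0.8370 bits

Binary erasure channel: capacity C = 1 − ε.
C = 1 − 0.163 = 0.8370 bits per channel use.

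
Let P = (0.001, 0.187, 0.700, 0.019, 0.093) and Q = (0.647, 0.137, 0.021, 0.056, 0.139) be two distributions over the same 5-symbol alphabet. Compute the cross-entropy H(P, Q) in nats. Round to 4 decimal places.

H(P,Q) = −Σ p·ln q.
  −0.001·ln(0.647) = 0.00044
  −0.187·ln(0.137) = 0.37171
  −0.700·ln(0.021) = 2.70426
  −0.019·ln(0.056) = 0.05477
  −0.093·ln(0.139) = 0.18352
H(P,Q) = 3.3147 nats.

3.3147 nats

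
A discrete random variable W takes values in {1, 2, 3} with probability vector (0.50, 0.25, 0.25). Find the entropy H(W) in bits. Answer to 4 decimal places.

H(W) = −Σ p·log₂ p.
  −(0.50)·log₂(0.50) = 0.50000
  −(0.25)·log₂(0.25) = 0.50000
  −(0.25)·log₂(0.25) = 0.50000
Sum: 0.50000 + 0.50000 + 0.50000 = 1.5000 bits.

1.5000 bits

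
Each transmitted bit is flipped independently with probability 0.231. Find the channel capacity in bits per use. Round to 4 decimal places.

0.2202 bits

Binary symmetric channel: C = 1 − h₂(ε) where h₂ is the binary entropy function.
h₂(0.231) = −0.231·log₂0.231 − 0.769·log₂0.769 = 0.7798.
C = 1 − 0.7798 = 0.2202 bits per channel use.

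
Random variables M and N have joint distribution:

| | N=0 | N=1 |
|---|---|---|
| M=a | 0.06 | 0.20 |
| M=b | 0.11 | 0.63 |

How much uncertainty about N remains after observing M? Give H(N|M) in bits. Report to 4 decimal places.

Chain rule: H(N|M) = H(M,N) − H(M).
Marginals: p(M) = (0.2600, 0.7400), p(N) = (0.1700, 0.8300).
H(M,N) = 1.4781 bits; H(M) = 0.8267 bits.
H(N|M) = 1.4781 − 0.8267 = 0.6514 bits.

0.6514 bits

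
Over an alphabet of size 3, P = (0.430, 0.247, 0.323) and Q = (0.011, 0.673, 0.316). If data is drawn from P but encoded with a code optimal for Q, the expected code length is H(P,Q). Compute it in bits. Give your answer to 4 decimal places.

3.4757 bits

H(P,Q) = −Σ p·log₂ q.
  −0.430·log₂(0.011) = 2.79773
  −0.247·log₂(0.673) = 0.14112
  −0.323·log₂(0.316) = 0.53683
H(P,Q) = 3.4757 bits.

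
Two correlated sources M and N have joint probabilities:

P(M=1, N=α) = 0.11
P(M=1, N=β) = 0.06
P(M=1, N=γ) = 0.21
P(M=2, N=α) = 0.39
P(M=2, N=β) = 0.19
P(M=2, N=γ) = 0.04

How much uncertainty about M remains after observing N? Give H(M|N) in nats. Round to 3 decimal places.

Chain rule: H(M|N) = H(M,N) − H(N).
Marginals: p(M) = (0.3800, 0.6200), p(N) = (0.5000, 0.2500, 0.2500).
H(M,N) = 1.5509 nats; H(N) = 1.0397 nats.
H(M|N) = 1.5509 − 1.0397 = 0.511 nats.

0.511 nats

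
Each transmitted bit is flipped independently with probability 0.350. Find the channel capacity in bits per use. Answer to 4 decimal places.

Binary symmetric channel: C = 1 − h₂(ε) where h₂ is the binary entropy function.
h₂(0.350) = −0.350·log₂0.350 − 0.650·log₂0.650 = 0.9341.
C = 1 − 0.9341 = 0.0659 bits per channel use.

0.0659 bits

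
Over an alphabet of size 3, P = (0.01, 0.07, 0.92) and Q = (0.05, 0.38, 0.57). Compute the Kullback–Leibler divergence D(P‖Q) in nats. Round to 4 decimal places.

D(P‖Q) = Σ p·ln(p/q).
  0.01·ln(0.01/0.05) = -0.01609
  0.07·ln(0.07/0.38) = -0.11842
  0.92·ln(0.92/0.57) = 0.44044
D(P‖Q) = 0.3059 nats.

0.3059 nats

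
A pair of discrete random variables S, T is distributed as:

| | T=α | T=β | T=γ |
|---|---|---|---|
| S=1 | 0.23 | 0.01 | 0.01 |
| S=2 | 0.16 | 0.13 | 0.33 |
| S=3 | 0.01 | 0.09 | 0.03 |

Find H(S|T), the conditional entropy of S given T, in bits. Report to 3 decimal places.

0.938 bits

Marginals: p(S) = (0.2500, 0.6200, 0.1300), p(T) = (0.4000, 0.2300, 0.3700).
H(S|T) = Σ p(T) · H(S|T=·).
  T=α: p=0.4000, H(S|T=α) = 1.1209
  T=β: p=0.2300, H(S|T=β) = 1.1916
  T=γ: p=0.3700, H(S|T=γ) = 0.5819
Weighted sum = 0.938 bits.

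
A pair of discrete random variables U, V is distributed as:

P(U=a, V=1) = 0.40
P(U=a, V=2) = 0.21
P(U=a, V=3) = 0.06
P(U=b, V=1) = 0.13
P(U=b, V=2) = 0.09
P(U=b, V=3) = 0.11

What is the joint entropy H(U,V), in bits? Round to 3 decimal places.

H(U,V) = −Σ p(x,y)·log₂ p(x,y) over all 6 cells.
  cell (a,1): −0.40·log₂0.40 = 0.5288
  cell (a,2): −0.21·log₂0.21 = 0.4728
  cell (a,3): −0.06·log₂0.06 = 0.2435
  cell (b,1): −0.13·log₂0.13 = 0.3826
  cell (b,2): −0.09·log₂0.09 = 0.3127
  cell (b,3): −0.11·log₂0.11 = 0.3503
Sum = 2.291 bits.

2.291 bits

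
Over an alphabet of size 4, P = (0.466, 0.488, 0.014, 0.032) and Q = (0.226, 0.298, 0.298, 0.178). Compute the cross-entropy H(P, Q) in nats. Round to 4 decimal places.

H(P,Q) = −Σ p·ln q.
  −0.466·ln(0.226) = 0.69304
  −0.488·ln(0.298) = 0.59080
  −0.014·ln(0.298) = 0.01695
  −0.032·ln(0.178) = 0.05523
H(P,Q) = 1.3560 nats.

1.3560 nats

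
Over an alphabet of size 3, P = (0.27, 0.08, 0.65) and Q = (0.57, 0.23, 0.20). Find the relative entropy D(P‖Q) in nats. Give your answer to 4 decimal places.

D(P‖Q) = Σ p·ln(p/q).
  0.27·ln(0.27/0.57) = -0.20175
  0.08·ln(0.08/0.23) = -0.08448
  0.65·ln(0.65/0.20) = 0.76613
D(P‖Q) = 0.4799 nats.

0.4799 nats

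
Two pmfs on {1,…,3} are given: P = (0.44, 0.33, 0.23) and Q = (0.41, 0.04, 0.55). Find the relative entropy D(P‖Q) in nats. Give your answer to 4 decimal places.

0.5269 nats

D(P‖Q) = Σ p·ln(p/q).
  0.44·ln(0.44/0.41) = 0.03107
  0.33·ln(0.33/0.04) = 0.69637
  0.23·ln(0.23/0.55) = -0.20052
D(P‖Q) = 0.5269 nats.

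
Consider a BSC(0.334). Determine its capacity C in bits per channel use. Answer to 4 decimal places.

0.0810 bits

Binary symmetric channel: C = 1 − h₂(ε) where h₂ is the binary entropy function.
h₂(0.334) = −0.334·log₂0.334 − 0.666·log₂0.666 = 0.9190.
C = 1 − 0.9190 = 0.0810 bits per channel use.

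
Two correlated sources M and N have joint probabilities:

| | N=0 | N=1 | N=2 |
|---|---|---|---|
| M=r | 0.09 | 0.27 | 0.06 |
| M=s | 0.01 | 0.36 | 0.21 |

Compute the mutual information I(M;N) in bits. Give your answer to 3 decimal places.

Marginals: p(M) = (0.4200, 0.5800), p(N) = (0.1000, 0.6300, 0.2700).
I(M;N) = Σ p(x,y)·log₂[p(x,y)/(p(x)p(y))].
  (r,0): 0.09·log₂(2.1429) = 0.0990
  (r,1): 0.27·log₂(1.0204) = 0.0079
  (r,2): 0.06·log₂(0.5291) = -0.0551
  (s,0): 0.01·log₂(0.1724) = -0.0254
  (s,1): 0.36·log₂(0.9852) = -0.0077
  (s,2): 0.21·log₂(1.3410) = 0.0889
Sum = 0.108 bits.

0.108 bits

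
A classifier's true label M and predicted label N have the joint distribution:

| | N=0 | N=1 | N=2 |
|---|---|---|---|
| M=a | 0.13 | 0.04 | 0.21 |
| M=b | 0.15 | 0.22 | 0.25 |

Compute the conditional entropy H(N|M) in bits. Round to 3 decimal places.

Chain rule: H(N|M) = H(M,N) − H(M).
Marginals: p(M) = (0.3800, 0.6200), p(N) = (0.2800, 0.2600, 0.4600).
H(M,N) = 2.4323 bits; H(M) = 0.9580 bits.
H(N|M) = 2.4323 − 0.9580 = 1.474 bits.

1.474 bits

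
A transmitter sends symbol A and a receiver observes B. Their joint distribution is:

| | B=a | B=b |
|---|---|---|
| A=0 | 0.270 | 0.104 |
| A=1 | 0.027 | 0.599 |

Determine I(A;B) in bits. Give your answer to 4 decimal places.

0.3981 bits

Marginals: p(A) = (0.3740, 0.6260), p(B) = (0.2970, 0.7030).
I(A;B) = Σ p(x,y)·log₂[p(x,y)/(p(x)p(y))].
  (0,a): 0.270·log₂(2.4307) = 0.34597
  (0,b): 0.104·log₂(0.3956) = -0.13916
  (1,a): 0.027·log₂(0.1452) = -0.07516
  (1,b): 0.599·log₂(1.3611) = 0.26643
Sum = 0.3981 bits.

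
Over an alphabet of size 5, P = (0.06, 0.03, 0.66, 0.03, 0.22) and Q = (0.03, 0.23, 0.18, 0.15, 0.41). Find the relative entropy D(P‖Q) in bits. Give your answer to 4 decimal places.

D(P‖Q) = Σ p·log₂(p/q).
  0.06·log₂(0.06/0.03) = 0.06000
  0.03·log₂(0.03/0.23) = -0.08816
  0.66·log₂(0.66/0.18) = 1.23715
  0.03·log₂(0.03/0.15) = -0.06966
  0.22·log₂(0.22/0.41) = -0.19759
D(P‖Q) = 0.9417 bits.

0.9417 bits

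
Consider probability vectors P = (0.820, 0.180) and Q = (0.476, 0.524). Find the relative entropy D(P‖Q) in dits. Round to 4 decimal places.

0.1102 dits

D(P‖Q) = Σ p·log₁₀(p/q).
  0.820·log₁₀(0.820/0.476) = 0.19369
  0.180·log₁₀(0.180/0.524) = -0.08353
D(P‖Q) = 0.1102 dits.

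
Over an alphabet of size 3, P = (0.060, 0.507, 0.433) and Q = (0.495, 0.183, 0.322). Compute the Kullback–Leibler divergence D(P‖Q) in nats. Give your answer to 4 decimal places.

D(P‖Q) = Σ p·ln(p/q).
  0.060·ln(0.060/0.495) = -0.12661
  0.507·ln(0.507/0.183) = 0.51665
  0.433·ln(0.433/0.322) = 0.12825
D(P‖Q) = 0.5183 nats.

0.5183 nats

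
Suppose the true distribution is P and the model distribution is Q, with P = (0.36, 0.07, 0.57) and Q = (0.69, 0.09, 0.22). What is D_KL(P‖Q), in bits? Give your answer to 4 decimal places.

0.4196 bits

D(P‖Q) = Σ p·log₂(p/q).
  0.36·log₂(0.36/0.69) = -0.33790
  0.07·log₂(0.07/0.09) = -0.02538
  0.57·log₂(0.57/0.22) = 0.78287
D(P‖Q) = 0.4196 bits.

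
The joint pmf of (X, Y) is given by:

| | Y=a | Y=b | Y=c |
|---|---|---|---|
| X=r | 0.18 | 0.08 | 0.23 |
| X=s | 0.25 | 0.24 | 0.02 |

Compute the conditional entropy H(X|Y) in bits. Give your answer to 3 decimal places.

0.782 bits

Chain rule: H(X|Y) = H(X,Y) − H(Y).
Marginals: p(X) = (0.4900, 0.5100), p(Y) = (0.4300, 0.3200, 0.2500).
H(X,Y) = 2.3315 bits; H(Y) = 1.5496 bits.
H(X|Y) = 2.3315 − 1.5496 = 0.782 bits.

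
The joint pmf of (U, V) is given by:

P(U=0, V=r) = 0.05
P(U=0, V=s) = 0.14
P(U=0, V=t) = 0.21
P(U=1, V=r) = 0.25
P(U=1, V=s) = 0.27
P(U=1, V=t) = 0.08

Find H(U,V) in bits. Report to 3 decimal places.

H(U,V) = −Σ p(x,y)·log₂ p(x,y) over all 6 cells.
  cell (0,r): −0.05·log₂0.05 = 0.2161
  cell (0,s): −0.14·log₂0.14 = 0.3971
  cell (0,t): −0.21·log₂0.21 = 0.4728
  cell (1,r): −0.25·log₂0.25 = 0.5000
  cell (1,s): −0.27·log₂0.27 = 0.5100
  cell (1,t): −0.08·log₂0.08 = 0.2915
Sum = 2.388 bits.

2.388 bits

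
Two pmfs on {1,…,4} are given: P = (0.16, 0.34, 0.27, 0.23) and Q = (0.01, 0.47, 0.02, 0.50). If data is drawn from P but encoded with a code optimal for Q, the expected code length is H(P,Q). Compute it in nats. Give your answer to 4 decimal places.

H(P,Q) = −Σ p·ln q.
  −0.16·ln(0.01) = 0.73683
  −0.34·ln(0.47) = 0.25671
  −0.27·ln(0.02) = 1.05625
  −0.23·ln(0.50) = 0.15942
H(P,Q) = 2.2092 nats.

2.2092 nats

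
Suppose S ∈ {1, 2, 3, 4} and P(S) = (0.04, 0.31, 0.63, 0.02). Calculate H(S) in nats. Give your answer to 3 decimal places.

0.861 nats

H(S) = −Σ p·ln p.
  −(0.04)·ln(0.04) = 0.1288
  −(0.31)·ln(0.31) = 0.3631
  −(0.63)·ln(0.63) = 0.2911
  −(0.02)·ln(0.02) = 0.0782
Sum: 0.1288 + 0.3631 + 0.2911 + 0.0782 = 0.861 nats.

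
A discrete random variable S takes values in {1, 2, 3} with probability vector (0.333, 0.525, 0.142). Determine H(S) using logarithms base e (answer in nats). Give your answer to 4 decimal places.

H(S) = −Σ p·ln p.
  −(0.333)·ln(0.333) = 0.36617
  −(0.525)·ln(0.525) = 0.33829
  −(0.142)·ln(0.142) = 0.27717
Sum: 0.36617 + 0.33829 + 0.27717 = 0.9816 nats.

0.9816 nats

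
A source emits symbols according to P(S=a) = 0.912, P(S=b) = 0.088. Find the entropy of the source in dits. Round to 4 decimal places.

0.1294 dits

H(S) = −Σ p·log₁₀ p.
  −(0.912)·log₁₀(0.912) = 0.03648
  −(0.088)·log₁₀(0.088) = 0.09289
Sum: 0.03648 + 0.09289 = 0.1294 dits.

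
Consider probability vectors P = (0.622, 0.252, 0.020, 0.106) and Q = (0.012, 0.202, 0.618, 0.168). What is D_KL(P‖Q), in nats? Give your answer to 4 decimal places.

D(P‖Q) = Σ p·ln(p/q).
  0.622·ln(0.622/0.012) = 2.45568
  0.252·ln(0.252/0.202) = 0.05573
  0.020·ln(0.020/0.618) = -0.06862
  0.106·ln(0.106/0.168) = -0.04882
D(P‖Q) = 2.3940 nats.

2.3940 nats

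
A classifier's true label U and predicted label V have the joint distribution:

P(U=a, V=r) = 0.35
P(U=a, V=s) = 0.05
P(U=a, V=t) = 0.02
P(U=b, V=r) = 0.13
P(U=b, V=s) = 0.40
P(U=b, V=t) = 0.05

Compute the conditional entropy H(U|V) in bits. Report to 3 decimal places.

Chain rule: H(U|V) = H(U,V) − H(V).
Marginals: p(U) = (0.4200, 0.5800), p(V) = (0.4800, 0.4500, 0.0700).
H(U,V) = 1.9866 bits; H(V) = 1.2952 bits.
H(U|V) = 1.9866 − 1.2952 = 0.691 bits.

0.691 bits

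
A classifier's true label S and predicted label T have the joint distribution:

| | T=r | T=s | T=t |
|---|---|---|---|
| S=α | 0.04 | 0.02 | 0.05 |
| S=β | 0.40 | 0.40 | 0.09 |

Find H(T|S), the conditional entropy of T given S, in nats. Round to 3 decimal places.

0.960 nats

Chain rule: H(T|S) = H(S,T) − H(S).
Marginals: p(S) = (0.1100, 0.8900), p(T) = (0.4400, 0.4200, 0.1400).
H(S,T) = 1.3065 nats; H(S) = 0.3465 nats.
H(T|S) = 1.3065 − 0.3465 = 0.960 nats.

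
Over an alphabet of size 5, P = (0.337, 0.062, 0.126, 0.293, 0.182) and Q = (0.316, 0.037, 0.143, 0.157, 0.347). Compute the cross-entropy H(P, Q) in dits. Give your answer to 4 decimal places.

0.6831 dits

H(P,Q) = −Σ p·log₁₀ q.
  −0.337·log₁₀(0.316) = 0.16861
  −0.062·log₁₀(0.037) = 0.08877
  −0.126·log₁₀(0.143) = 0.10643
  −0.293·log₁₀(0.157) = 0.23560
  −0.182·log₁₀(0.347) = 0.08366
H(P,Q) = 0.6831 dits.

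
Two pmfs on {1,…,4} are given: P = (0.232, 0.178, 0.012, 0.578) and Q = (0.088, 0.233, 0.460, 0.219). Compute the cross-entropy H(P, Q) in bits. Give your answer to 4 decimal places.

2.4674 bits

H(P,Q) = −Σ p·log₂ q.
  −0.232·log₂(0.088) = 0.81347
  −0.178·log₂(0.233) = 0.37408
  −0.012·log₂(0.460) = 0.01344
  −0.578·log₂(0.219) = 1.26640
H(P,Q) = 2.4674 bits.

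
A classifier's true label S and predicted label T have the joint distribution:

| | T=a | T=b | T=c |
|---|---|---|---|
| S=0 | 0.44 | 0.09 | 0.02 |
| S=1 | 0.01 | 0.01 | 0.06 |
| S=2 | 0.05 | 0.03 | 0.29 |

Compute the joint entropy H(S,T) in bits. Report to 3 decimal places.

2.209 bits

H(S,T) = −Σ p(x,y)·log₂ p(x,y) over all 9 cells.
  cell (0,a): −0.44·log₂0.44 = 0.5211
  cell (0,b): −0.09·log₂0.09 = 0.3127
  cell (0,c): −0.02·log₂0.02 = 0.1129
  cell (1,a): −0.01·log₂0.01 = 0.0664
  cell (1,b): −0.01·log₂0.01 = 0.0664
  cell (1,c): −0.06·log₂0.06 = 0.2435
  cell (2,a): −0.05·log₂0.05 = 0.2161
  cell (2,b): −0.03·log₂0.03 = 0.1518
  cell (2,c): −0.29·log₂0.29 = 0.5179
Sum = 2.209 bits.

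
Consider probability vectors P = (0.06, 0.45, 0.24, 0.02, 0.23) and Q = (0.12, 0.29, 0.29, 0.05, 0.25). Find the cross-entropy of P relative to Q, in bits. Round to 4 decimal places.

1.9622 bits

H(P,Q) = −Σ p·log₂ q.
  −0.06·log₂(0.12) = 0.18353
  −0.45·log₂(0.29) = 0.80364
  −0.24·log₂(0.29) = 0.42861
  −0.02·log₂(0.05) = 0.08644
  −0.23·log₂(0.25) = 0.46000
H(P,Q) = 1.9622 bits.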